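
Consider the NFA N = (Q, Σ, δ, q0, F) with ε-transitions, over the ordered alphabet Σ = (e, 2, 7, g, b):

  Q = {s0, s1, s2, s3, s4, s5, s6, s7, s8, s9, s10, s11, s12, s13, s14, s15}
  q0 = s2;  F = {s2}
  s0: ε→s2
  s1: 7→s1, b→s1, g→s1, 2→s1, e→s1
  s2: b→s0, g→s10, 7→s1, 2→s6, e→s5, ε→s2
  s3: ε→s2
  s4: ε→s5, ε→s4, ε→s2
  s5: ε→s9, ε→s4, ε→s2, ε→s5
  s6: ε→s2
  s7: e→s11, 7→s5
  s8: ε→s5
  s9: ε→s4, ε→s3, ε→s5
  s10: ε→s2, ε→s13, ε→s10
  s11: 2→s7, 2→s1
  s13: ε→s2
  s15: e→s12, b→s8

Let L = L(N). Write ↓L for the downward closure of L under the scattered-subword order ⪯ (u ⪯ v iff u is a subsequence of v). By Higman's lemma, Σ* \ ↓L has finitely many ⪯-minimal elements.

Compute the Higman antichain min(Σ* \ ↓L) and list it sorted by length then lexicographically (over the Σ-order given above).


Antichain: [7].

|Q|=16, |F|=1, |δ|=35 (19 ε).
min D↑ (2 st, q0=0, F={1}): 0:e→0,2→0,7→1,g→0,b→0 1:e→1,2→1,7→1,g→1,b→1 (ε-aug+det+¬).
'7': N↓-sim [10, 1] end={s1} rej; 1/1 del acc.
1 minimals (antichain).


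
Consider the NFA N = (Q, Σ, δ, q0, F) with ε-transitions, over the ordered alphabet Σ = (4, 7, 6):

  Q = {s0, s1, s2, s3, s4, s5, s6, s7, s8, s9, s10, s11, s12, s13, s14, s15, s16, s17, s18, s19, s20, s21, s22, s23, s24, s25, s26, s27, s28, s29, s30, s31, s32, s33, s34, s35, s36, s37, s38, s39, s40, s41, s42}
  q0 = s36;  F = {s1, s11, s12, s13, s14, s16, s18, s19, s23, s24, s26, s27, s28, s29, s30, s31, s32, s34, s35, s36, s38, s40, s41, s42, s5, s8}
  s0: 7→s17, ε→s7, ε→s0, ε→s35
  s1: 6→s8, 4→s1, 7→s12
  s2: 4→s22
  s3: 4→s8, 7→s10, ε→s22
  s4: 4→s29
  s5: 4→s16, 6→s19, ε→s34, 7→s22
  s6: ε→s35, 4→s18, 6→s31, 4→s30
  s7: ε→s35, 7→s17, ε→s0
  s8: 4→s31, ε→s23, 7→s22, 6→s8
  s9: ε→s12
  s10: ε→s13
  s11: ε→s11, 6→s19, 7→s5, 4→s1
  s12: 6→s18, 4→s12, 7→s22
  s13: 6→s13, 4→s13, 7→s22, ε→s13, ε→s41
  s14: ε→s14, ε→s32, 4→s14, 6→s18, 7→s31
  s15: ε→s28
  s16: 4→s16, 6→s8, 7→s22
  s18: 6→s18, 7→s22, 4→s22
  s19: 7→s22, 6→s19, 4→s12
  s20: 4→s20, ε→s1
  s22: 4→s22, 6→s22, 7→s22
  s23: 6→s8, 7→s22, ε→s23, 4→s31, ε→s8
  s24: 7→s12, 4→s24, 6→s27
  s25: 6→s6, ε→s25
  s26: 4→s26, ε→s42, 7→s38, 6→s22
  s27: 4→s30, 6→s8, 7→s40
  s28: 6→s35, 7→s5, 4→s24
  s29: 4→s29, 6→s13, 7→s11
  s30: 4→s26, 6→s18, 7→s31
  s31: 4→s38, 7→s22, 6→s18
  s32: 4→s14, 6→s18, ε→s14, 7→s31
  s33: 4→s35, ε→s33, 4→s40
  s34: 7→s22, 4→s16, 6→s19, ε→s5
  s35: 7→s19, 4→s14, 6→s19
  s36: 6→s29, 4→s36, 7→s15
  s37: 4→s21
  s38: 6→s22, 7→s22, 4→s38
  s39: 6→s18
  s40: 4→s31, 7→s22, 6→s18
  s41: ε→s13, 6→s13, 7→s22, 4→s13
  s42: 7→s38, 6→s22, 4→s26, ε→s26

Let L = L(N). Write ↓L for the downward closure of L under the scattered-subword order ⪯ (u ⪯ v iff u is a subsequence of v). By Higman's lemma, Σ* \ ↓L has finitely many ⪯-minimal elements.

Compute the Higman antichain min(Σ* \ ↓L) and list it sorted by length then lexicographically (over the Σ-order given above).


A = [777, 667, 74764, 76464, 746446, 764746].

|Q|=43, |F|=26, |δ|=123 (27 ε).
min D↑ (22 st, q0=0, F={11}): 0:4→0,7→1,6→2 1:4→3,7→4,6→5 2:4→2,7→6,6→7 3:4→3,7→8,6→9 4:4→10,7→11,6→12 5:4→13,7→12,6→12 6:4→14,7→4,6→12 7:4→7,7→11,6→7 8:4→8,7→11,6→15 9:4→16,7→17,6→18 10:4→10,7→11,6→18 11:4→11,7→11,6→11 12:4→8,7→11,6→12 13:4→13,7→19,6→15 14:4→14,7→8,6→18 15:4→11,7→11,6→15 16:4→20,7→19,6→15 17:4→19,7→11,6→15 18:4→19,7→11,6→18 19:4→21,7→11,6→15 20:4→20,7→21,6→11 21:4→21,7→11,6→11 [Hopcroft].
'777': run [28, 24, 12, 1] end={s22} rej; 3/3 deletions ∈↓L.
'667': |S_i|=[28, 24, 10, 1] end={s22} — reject; 3/3 deletions ∈↓L.
'74764': N↓-sim [28, 24, 17, 6, 2, 1] end={s22} — reject; 5/5 single-dels accept.
'76464': N↓-sim [28, 24, 16, 10, 2, 1] end={s22} — reject; 5/5 single-dels accept.
'746446': run [28, 24, 17, 11, 7, 4, 1] end={s22} rej; 6/6 single-dels accept.
'764746': run [28, 24, 16, 10, 4, 2, 1] end={s22} ∉↓L; 6/6 del acc.
6 words, ⪯-incomp.


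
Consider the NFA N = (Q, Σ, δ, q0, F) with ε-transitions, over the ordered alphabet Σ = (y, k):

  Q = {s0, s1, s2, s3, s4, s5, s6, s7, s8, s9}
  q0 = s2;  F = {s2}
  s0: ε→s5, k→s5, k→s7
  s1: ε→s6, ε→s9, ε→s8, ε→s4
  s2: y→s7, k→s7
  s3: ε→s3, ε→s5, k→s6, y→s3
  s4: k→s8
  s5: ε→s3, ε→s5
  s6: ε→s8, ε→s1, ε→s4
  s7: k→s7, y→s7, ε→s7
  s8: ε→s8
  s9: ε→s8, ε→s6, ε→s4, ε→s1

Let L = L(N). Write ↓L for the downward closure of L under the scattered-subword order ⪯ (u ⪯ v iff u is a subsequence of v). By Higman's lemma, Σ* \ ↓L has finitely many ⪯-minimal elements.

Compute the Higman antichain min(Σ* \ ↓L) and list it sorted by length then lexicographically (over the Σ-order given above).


min(Σ*\↓L) = [y, k].

|Q|=10, |F|=1, |δ|=27 (18 ε).
min D↑ (2 st, q0=0, F={1}): 0:y→1,k→1 1:y→1,k→1.
'y': N↓-sim [2, 1] end={s7} ∉↓L; 1/1 deletions ∈↓L.
'k': |S_i|=[2, 1] end={s7} ∉↓L; 1/1 single-dels accept.
2 minimals (antichain).


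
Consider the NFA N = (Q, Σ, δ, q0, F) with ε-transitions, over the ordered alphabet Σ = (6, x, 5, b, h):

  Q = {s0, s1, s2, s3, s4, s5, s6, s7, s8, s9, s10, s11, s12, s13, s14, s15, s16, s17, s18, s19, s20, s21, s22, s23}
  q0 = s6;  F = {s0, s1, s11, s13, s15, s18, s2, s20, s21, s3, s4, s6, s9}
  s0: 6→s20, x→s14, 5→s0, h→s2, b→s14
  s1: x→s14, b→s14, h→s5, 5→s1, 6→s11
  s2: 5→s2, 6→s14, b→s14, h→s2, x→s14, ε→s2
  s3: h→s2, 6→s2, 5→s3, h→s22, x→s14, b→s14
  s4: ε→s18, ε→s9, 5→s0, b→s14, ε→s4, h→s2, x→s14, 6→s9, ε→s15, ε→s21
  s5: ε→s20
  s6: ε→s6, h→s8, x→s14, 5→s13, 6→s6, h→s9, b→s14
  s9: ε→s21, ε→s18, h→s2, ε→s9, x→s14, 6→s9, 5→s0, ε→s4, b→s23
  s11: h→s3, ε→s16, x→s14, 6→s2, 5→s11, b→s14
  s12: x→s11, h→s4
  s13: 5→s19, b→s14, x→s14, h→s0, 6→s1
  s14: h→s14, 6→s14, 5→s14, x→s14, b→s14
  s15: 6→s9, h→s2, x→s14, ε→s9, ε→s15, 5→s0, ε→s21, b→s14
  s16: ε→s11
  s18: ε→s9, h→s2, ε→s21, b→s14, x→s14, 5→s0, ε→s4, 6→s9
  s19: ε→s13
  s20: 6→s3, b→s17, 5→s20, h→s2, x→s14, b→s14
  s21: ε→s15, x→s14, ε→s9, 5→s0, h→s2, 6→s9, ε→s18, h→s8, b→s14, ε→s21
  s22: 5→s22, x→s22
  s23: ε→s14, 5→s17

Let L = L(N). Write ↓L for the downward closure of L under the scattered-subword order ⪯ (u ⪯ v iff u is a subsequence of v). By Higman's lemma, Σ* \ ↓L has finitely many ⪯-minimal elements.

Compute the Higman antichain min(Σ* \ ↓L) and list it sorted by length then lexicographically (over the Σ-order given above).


Antichain: [x, b, hh6, 56666].

|Q|=24, |F|=13, |δ|=105 (26 ε).
min D↑ (10 st, q0=0, F={1}): 0:6→0,x→1,5→2,b→1,h→3 1:6→1,x→1,5→1,b→1,h→1 2:6→4,x→1,5→2,b→1,h→5 3:6→3,x→1,5→5,b→1,h→6 4:6→7,x→1,5→4,b→1,h→8 5:6→8,x→1,5→5,b→1,h→6 6:6→1,x→1,5→6,b→1,h→6 7:6→6,x→1,5→7,b→1,h→9 8:6→9,x→1,5→8,b→1,h→6 9:6→6,x→1,5→9,b→1,h→6.
'x': |S_i|=[21, 2] end={s14,s22} — reject; 1/1 del acc.
'b': |S_i|=[21, 3] end={s14,s17,s23} ∉↓L; 1/1 del acc.
'hh6': N↓-sim [21, 15, 4, 1] end={s14} ∉↓L; 3/3 del acc.
'56666': run [21, 13, 10, 6, 2, 1] end={s14} — reject; 5/5 single-dels accept.
4 minimals (antichain).


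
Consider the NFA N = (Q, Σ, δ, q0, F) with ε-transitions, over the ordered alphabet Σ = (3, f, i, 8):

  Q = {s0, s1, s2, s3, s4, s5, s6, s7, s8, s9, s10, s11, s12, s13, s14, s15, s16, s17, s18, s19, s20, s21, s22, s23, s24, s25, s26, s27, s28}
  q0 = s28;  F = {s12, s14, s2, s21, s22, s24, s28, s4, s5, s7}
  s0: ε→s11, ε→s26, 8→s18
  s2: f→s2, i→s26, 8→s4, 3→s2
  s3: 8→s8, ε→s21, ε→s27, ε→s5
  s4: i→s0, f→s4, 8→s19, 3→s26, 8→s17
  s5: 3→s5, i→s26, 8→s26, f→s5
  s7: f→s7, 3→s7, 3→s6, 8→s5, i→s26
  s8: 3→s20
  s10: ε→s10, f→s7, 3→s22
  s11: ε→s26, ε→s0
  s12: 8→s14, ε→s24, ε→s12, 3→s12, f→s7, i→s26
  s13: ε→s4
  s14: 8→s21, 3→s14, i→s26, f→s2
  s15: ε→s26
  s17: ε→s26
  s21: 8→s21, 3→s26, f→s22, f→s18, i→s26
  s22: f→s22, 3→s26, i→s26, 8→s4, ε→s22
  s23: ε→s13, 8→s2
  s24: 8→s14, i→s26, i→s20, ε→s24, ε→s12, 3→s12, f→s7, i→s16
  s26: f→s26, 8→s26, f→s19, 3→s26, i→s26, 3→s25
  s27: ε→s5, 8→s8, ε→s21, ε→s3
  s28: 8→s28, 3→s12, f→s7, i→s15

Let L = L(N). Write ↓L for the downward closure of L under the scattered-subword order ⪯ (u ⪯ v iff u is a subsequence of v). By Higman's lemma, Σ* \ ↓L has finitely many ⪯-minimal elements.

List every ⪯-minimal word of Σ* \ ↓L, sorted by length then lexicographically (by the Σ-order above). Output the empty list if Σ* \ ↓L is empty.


A = [i, f88, 3883].

|Q|=29, |F|=10, |δ|=78 (20 ε).
min D↑ (10 st, q0=0, F={3}): 0:3→1,f→2,i→3,8→0 1:3→1,f→2,i→3,8→4 2:3→2,f→2,i→3,8→5 3:3→3,f→3,i→3,8→3 4:3→4,f→6,i→3,8→7 5:3→5,f→5,i→3,8→3 6:3→6,f→6,i→3,8→8 7:3→3,f→9,i→3,8→7 8:3→3,f→8,i→3,8→3 9:3→3,f→9,i→3,8→8 [Hopcroft].
'i': run [21, 9] end={s0,s11,s15,s16,s18,s19,s20,s25,s26} rej; 1/1 del acc.
'f88': N↓-sim [21, 13, 9, 5] end={s17,s18,s19,s25,s26} — reject; 3/3 deletions ∈↓L.
'3883': run [21, 19, 13, 10, 3] end={s19,s25,s26} — reject; 4/4 single-dels accept.
3 words, ⪯-incomp.


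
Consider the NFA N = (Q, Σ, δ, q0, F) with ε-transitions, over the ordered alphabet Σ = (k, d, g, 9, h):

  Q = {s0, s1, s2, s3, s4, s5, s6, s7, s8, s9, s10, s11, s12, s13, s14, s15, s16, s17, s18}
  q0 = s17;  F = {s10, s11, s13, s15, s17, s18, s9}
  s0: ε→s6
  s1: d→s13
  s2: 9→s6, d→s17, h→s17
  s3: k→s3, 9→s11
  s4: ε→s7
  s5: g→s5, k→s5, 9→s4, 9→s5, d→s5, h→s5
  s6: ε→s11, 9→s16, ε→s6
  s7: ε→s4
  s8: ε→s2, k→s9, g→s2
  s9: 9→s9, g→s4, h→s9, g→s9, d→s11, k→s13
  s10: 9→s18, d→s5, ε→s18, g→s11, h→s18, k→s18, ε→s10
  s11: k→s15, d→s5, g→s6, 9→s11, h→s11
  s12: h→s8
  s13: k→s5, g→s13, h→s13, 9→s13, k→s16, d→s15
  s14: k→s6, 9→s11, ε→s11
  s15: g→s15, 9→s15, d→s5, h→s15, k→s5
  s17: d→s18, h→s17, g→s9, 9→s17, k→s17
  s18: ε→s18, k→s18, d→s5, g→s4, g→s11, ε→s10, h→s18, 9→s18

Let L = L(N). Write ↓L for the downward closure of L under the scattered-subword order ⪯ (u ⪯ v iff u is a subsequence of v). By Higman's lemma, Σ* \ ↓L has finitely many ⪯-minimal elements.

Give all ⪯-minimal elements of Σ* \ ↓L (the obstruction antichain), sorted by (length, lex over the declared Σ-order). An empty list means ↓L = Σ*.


|Q|=19, |F|=7, |δ|=67 (11 ε).
min D↑ (7 st, q0=0, F={3}): 0:k→0,d→1,g→2,9→0,h→0 1:k→1,d→3,g→4,9→1,h→1 2:k→5,d→4,g→2,9→2,h→2 3:k→3,d→3,g→3,9→3,h→3 4:k→6,d→3,g→4,9→4,h→4 5:k→3,d→6,g→5,9→5,h→5 6:k→3,d→3,g→6,9→6,h→6.
'dd': |S_i|=[12, 9, 3] end={s4,s5,s7} — reject; 2/2 del acc.
'gkk': |S_i|=[12, 9, 6, 4] end={s16,s4,s5,s7} rej; 3/3 single-dels accept.
2 minimals (antichain).

A = [dd, gkk].


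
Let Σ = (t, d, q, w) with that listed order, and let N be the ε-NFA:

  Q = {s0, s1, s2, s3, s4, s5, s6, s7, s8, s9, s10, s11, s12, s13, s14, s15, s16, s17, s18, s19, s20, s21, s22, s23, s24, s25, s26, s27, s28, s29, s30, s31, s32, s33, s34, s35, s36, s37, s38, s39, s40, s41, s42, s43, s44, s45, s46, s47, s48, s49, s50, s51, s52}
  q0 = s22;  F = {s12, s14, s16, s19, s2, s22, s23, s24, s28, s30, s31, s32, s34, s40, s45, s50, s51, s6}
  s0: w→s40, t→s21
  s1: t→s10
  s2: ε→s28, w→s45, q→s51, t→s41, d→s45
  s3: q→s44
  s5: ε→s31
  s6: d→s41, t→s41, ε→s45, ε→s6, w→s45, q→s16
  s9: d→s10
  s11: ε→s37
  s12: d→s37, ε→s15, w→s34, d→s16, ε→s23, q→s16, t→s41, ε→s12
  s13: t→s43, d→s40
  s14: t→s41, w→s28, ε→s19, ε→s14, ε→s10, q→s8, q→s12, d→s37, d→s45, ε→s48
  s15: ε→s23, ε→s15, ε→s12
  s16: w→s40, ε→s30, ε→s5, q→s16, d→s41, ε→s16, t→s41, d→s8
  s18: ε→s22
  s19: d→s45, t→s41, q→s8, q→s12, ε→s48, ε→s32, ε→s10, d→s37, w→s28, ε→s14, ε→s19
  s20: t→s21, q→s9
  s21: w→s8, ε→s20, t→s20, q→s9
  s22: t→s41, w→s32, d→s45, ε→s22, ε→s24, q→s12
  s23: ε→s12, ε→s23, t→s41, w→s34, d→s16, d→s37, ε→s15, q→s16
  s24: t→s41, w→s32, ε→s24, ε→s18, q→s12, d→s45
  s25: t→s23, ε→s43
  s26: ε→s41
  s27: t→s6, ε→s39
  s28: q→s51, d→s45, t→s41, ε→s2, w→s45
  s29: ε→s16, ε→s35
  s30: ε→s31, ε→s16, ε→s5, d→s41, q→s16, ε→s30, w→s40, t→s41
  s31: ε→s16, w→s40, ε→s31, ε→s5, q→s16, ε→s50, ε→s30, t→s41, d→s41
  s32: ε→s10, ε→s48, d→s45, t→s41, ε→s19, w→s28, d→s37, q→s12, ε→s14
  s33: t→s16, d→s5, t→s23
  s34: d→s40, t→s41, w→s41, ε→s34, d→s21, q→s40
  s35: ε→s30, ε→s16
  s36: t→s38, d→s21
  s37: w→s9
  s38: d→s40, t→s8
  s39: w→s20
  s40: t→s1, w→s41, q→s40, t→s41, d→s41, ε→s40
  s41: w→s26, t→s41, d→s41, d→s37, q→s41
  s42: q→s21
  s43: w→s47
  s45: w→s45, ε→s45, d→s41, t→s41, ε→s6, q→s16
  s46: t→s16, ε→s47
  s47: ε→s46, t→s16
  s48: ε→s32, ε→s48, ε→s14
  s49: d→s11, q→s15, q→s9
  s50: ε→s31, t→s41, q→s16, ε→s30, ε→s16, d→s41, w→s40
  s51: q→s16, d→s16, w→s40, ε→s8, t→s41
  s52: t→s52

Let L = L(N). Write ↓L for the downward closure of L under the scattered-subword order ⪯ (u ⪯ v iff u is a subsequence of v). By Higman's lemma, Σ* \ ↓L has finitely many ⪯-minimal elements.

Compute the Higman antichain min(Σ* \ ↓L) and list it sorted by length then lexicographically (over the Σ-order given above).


|Q|=53, |F|=18, |δ|=184 (66 ε).
min D↑ (10 st, q0=0, F={1}): 0:t→1,d→2,q→3,w→4 1:t→1,d→1,q→1,w→1 2:t→1,d→1,q→5,w→2 3:t→1,d→5,q→5,w→6 4:t→1,d→2,q→3,w→7 5:t→1,d→1,q→5,w→8 6:t→1,d→8,q→8,w→1 7:t→1,d→2,q→9,w→2 8:t→1,d→1,q→8,w→1 9:t→1,d→5,q→5,w→8 [Hopcroft].
't': run [31, 9] end={s1,s10,s20,s21,s26,s37,s41,s8,s9} ∉↓L; 1/1 del acc.
'dd': run [31, 17, 6] end={s10,s26,s37,s41,s8,s9} ∉↓L; 2/2 single-dels accept.
'qqd': run [31, 20, 13, 6] end={s10,s26,s37,s41,s8,s9} — reject; 3/3 single-dels accept.
'qww': |S_i|=[31, 20, 11, 6] end={s10,s26,s37,s41,s8,s9} ∉↓L; 3/3 single-dels accept.
'wwwd': run [31, 28, 21, 15, 6] end={s10,s26,s37,s41,s8,s9} — reject; 4/4 single-dels accept.
5 obstructions.

Antichain: [t, dd, qqd, qww, wwwd].


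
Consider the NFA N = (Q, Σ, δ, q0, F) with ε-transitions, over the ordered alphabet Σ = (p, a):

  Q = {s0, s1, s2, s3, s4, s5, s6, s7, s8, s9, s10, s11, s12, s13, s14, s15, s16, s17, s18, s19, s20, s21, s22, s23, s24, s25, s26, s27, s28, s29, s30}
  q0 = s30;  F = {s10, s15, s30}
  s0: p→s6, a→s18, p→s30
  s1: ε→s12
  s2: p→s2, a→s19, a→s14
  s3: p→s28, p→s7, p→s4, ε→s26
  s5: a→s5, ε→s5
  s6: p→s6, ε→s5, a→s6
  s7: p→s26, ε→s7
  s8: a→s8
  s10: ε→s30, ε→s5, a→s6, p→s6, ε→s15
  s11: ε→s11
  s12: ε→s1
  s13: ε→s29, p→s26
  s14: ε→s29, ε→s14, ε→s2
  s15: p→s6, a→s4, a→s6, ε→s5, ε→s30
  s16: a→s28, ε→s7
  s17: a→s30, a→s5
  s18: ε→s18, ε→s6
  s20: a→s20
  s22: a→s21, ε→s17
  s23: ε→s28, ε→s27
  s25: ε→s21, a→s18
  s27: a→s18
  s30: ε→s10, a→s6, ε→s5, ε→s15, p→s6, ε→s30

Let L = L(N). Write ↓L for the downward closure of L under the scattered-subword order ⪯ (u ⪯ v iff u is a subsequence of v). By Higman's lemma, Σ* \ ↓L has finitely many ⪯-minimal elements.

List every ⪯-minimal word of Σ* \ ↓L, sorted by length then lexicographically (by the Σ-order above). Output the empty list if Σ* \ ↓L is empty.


|Q|=31, |F|=3, |δ|=56 (27 ε).
min D↑ (2 st, q0=0, F={1}): 0:p→1,a→1 1:p→1,a→1.
'p': |S_i|=[6, 2] end={s5,s6} ∉↓L; 1/1 deletions ∈↓L.
'a': run [6, 3] end={s4,s5,s6} rej; 1/1 deletions ∈↓L.
2 obstructions.

Antichain: [p, a].


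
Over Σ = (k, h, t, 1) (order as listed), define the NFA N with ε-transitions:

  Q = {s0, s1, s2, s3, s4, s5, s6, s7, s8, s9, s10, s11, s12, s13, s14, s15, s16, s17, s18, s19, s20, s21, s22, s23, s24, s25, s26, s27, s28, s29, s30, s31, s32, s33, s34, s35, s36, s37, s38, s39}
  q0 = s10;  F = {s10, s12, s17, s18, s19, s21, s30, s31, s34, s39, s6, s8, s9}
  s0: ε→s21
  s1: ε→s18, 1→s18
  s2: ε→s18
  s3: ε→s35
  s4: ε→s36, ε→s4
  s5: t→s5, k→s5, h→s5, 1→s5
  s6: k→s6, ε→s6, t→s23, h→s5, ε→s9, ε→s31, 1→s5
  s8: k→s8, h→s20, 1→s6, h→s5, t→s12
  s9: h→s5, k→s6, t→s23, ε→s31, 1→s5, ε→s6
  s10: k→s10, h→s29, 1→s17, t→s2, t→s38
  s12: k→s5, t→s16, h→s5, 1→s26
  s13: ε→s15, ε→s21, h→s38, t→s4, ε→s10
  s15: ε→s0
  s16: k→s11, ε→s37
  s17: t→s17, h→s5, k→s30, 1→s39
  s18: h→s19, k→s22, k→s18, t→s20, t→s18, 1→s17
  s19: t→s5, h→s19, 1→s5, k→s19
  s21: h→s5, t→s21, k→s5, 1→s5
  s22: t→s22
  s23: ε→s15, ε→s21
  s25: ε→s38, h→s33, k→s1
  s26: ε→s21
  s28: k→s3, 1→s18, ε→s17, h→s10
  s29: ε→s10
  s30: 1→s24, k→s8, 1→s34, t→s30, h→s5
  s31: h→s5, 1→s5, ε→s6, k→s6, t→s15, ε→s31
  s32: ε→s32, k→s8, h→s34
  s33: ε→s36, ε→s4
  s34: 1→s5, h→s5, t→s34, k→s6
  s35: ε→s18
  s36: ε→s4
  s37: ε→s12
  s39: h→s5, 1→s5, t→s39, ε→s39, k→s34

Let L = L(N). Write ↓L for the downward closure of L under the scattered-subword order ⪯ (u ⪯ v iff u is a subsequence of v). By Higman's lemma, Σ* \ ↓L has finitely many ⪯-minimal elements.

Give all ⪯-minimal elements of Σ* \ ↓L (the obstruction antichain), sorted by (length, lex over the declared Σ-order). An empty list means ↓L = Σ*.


A = [1h, tht, th1, 111, 1kktk].

|Q|=40, |F|=13, |δ|=104 (31 ε).
min D↑ (12 st, q0=0, F={5}): 0:k→0,h→0,t→1,1→2 1:k→1,h→3,t→1,1→2 2:k→4,h→5,t→2,1→6 3:k→3,h→3,t→5,1→5 4:k→7,h→5,t→4,1→8 5:k→5,h→5,t→5,1→5 6:k→8,h→5,t→6,1→5 7:k→7,h→5,t→9,1→10 8:k→10,h→5,t→8,1→5 9:k→5,h→5,t→9,1→11 10:k→10,h→5,t→11,1→5 11:k→5,h→5,t→11,1→5.
'1h': N↓-sim [27, 20, 2] end={s20,s5} ∉↓L; 2/2 deletions ∈↓L.
'tht': N↓-sim [27, 25, 3, 1] end={s5} — reject; 3/3 deletions ∈↓L.
'th1': |S_i|=[27, 25, 3, 1] end={s5} ∉↓L; 3/3 deletions ∈↓L.
'111': |S_i|=[27, 20, 12, 1] end={s5} — reject; 3/3 single-dels accept.
'1kktk': |S_i|=[27, 20, 18, 15, 10, 2] end={s11,s5} ∉↓L; 5/5 deletions ∈↓L.
5 minimals (antichain).


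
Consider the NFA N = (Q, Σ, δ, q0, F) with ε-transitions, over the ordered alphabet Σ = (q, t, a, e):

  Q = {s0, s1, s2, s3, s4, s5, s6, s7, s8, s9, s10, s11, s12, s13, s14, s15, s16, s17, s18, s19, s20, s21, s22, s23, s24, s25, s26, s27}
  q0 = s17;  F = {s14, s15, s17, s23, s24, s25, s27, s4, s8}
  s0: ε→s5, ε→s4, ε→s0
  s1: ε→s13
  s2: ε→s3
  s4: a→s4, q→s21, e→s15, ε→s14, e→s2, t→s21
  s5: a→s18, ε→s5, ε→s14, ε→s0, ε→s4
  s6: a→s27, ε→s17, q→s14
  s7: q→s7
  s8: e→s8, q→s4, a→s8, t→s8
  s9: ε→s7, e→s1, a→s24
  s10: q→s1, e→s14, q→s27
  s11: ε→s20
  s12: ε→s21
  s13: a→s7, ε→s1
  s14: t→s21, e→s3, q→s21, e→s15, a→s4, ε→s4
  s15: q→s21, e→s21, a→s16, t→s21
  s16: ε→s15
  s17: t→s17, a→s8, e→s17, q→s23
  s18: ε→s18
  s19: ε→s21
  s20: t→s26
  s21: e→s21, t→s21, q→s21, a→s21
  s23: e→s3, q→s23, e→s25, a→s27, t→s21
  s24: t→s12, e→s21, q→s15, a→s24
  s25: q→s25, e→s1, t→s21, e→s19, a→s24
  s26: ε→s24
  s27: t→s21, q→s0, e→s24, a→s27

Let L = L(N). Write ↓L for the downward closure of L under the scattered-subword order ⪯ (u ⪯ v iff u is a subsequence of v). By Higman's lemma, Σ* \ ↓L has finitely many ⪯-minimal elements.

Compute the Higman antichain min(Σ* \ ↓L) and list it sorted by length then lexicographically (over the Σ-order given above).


min(Σ*\↓L) = [qt, qee, aqq].

|Q|=28, |F|=9, |δ|=75 (20 ε).
min D↑ (9 st, q0=0, F={3}): 0:q→1,t→0,a→2,e→0 1:q→1,t→3,a→4,e→5 2:q→6,t→2,a→2,e→2 3:q→3,t→3,a→3,e→3 4:q→6,t→3,a→4,e→7 5:q→5,t→3,a→7,e→3 6:q→3,t→3,a→6,e→8 7:q→8,t→3,a→7,e→3 8:q→3,t→3,a→8,e→3 [Hopcroft].
'qt': N↓-sim [21, 19, 2] end={s12,s21} — reject; 2/2 single-dels accept.
'qee': |S_i|=[21, 19, 12, 5] end={s1,s13,s19,s21,s7} ∉↓L; 3/3 single-dels accept.
'aqq': run [21, 15, 11, 2] end={s21,s7} rej; 3/3 deletions ∈↓L.
3 words, ⪯-incomp.


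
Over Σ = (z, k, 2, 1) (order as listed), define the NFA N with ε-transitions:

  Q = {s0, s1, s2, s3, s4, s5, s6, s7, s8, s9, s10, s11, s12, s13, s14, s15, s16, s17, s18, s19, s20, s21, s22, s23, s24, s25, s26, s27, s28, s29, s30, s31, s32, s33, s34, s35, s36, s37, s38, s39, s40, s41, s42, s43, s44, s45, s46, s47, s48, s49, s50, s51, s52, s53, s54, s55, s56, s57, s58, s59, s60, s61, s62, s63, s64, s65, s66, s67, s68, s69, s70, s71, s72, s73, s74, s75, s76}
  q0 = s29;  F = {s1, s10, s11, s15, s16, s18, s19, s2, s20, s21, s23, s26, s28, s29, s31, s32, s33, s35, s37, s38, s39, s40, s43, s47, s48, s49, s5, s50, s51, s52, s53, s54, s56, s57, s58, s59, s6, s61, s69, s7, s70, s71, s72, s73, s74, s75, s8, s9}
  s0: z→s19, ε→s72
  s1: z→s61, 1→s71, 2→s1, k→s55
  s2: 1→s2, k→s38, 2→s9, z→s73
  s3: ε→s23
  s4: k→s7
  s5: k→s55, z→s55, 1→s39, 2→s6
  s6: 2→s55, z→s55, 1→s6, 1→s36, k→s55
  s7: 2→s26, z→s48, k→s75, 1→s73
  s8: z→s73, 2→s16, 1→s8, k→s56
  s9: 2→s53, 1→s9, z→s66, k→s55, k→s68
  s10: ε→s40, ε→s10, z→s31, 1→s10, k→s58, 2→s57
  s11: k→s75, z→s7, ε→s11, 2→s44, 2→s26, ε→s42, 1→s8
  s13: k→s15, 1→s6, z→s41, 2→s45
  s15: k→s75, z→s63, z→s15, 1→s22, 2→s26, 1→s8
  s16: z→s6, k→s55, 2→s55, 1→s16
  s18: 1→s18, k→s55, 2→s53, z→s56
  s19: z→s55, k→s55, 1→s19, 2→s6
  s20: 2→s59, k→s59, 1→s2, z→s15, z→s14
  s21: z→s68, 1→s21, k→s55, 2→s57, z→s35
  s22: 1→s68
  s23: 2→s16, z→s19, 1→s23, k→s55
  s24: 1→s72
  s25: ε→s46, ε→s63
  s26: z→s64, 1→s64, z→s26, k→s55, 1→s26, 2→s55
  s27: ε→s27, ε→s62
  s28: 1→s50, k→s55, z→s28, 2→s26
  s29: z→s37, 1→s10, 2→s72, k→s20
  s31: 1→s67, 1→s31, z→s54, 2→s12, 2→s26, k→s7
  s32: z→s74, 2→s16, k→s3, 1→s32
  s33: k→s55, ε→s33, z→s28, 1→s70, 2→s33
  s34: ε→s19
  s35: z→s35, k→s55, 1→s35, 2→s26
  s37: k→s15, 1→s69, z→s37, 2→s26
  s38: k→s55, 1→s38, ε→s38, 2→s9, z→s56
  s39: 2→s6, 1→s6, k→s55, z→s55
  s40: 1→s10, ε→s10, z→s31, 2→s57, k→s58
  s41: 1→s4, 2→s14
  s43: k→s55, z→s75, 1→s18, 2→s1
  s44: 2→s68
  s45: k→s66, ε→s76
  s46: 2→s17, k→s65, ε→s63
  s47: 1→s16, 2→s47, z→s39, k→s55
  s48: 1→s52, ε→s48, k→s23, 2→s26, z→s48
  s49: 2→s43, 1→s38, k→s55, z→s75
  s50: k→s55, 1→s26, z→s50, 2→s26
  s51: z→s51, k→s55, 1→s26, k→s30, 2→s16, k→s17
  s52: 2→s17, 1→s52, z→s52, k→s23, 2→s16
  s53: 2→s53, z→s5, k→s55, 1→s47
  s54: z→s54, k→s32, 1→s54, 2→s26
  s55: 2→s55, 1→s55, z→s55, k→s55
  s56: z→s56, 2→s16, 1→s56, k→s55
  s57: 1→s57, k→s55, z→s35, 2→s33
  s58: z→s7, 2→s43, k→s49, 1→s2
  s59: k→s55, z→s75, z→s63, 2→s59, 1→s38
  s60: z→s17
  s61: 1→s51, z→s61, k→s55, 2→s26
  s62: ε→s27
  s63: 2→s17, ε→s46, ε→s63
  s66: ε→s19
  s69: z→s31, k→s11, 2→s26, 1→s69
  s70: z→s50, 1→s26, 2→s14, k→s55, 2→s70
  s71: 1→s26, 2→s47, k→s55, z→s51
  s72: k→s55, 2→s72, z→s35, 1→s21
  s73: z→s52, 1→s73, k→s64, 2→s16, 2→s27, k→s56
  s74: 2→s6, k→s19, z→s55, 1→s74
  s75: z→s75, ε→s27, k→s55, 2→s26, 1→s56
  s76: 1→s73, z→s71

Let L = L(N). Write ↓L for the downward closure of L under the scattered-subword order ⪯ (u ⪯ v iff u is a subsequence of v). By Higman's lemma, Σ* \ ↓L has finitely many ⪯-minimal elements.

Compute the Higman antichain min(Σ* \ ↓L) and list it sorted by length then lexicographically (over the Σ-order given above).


|Q|=77, |F|=48, |δ|=254 (22 ε).
min D↑ (48 st, q0=0, F={11}): 0:z→1,k→2,2→3,1→4 1:z→1,k→5,2→6,1→7 2:z→5,k→8,2→8,1→9 3:z→10,k→11,2→3,1→12 4:z→13,k→14,2→15,1→4 5:z→5,k→16,2→6,1→17 6:z→6,k→11,2→11,1→6 7:z→13,k→18,2→6,1→7 8:z→16,k→11,2→8,1→19 9:z→20,k→19,2→21,1→9 10:z→10,k→11,2→6,1→10 11:z→11,k→11,2→11,1→11 12:z→10,k→11,2→15,1→12 13:z→22,k→23,2→6,1→13 14:z→23,k→24,2→25,1→9 15:z→10,k→11,2→26,1→15 16:z→16,k→11,2→6,1→27 17:z→20,k→27,2→28,1→17 18:z→23,k→16,2→6,1→17 19:z→27,k→11,2→21,1→19 20:z→29,k→27,2→28,1→20 21:z→30,k→11,2→31,1→21 22:z→22,k→32,2→6,1→22 23:z→33,k→16,2→6,1→20 24:z→16,k→11,2→25,1→19 25:z→16,k→11,2→34,1→35 26:z→36,k→11,2→26,1→37 27:z→27,k→11,2→28,1→27 28:z→38,k→11,2→11,1→28 29:z→29,k→39,2→28,1→29 30:z→11,k→11,2→38,1→30 31:z→40,k→11,2→31,1→41 32:z→42,k→39,2→28,1→32 33:z→33,k→39,2→6,1→29 34:z→43,k→11,2→34,1→44 35:z→27,k→11,2→31,1→35 36:z→36,k→11,2→6,1→45 37:z→45,k→11,2→37,1→6 38:z→11,k→11,2→11,1→38 39:z→30,k→11,2→28,1→39 40:z→11,k→11,2→38,1→46 41:z→46,k→11,2→41,1→28 42:z→11,k→30,2→38,1→42 43:z→43,k→11,2→6,1→47 44:z→47,k→11,2→41,1→6 45:z→45,k→11,2→6,1→6 46:z→11,k→11,2→38,1→38 47:z→47,k→11,2→28,1→6 (ε-aug+det+¬).
'2k': run [67, 42, 5] end={s17,s30,s55,s65,s68} — reject; 2/2 del acc.
'z22': |S_i|=[67, 46, 12, 2] end={s55,s68} rej; 3/3 deletions ∈↓L.
'kkk': run [67, 50, 34, 5] end={s17,s30,s55,s65,s68} — reject; 3/3 del acc.
'k12zz': |S_i|=[67, 50, 32, 15, 7, 1] end={s55} ∉↓L; 5/5 del acc.
'1zzkzz': |S_i|=[67, 58, 34, 25, 11, 5, 1] end={s55} rej; 6/6 del acc.
'122112': N↓-sim [67, 58, 35, 22, 15, 6, 1] end={s55} ∉↓L; 6/6 deletions ∈↓L.
6 words, ⪯-incomp.

Antichain: [2k, z22, kkk, k12zz, 1zzkzz, 122112].


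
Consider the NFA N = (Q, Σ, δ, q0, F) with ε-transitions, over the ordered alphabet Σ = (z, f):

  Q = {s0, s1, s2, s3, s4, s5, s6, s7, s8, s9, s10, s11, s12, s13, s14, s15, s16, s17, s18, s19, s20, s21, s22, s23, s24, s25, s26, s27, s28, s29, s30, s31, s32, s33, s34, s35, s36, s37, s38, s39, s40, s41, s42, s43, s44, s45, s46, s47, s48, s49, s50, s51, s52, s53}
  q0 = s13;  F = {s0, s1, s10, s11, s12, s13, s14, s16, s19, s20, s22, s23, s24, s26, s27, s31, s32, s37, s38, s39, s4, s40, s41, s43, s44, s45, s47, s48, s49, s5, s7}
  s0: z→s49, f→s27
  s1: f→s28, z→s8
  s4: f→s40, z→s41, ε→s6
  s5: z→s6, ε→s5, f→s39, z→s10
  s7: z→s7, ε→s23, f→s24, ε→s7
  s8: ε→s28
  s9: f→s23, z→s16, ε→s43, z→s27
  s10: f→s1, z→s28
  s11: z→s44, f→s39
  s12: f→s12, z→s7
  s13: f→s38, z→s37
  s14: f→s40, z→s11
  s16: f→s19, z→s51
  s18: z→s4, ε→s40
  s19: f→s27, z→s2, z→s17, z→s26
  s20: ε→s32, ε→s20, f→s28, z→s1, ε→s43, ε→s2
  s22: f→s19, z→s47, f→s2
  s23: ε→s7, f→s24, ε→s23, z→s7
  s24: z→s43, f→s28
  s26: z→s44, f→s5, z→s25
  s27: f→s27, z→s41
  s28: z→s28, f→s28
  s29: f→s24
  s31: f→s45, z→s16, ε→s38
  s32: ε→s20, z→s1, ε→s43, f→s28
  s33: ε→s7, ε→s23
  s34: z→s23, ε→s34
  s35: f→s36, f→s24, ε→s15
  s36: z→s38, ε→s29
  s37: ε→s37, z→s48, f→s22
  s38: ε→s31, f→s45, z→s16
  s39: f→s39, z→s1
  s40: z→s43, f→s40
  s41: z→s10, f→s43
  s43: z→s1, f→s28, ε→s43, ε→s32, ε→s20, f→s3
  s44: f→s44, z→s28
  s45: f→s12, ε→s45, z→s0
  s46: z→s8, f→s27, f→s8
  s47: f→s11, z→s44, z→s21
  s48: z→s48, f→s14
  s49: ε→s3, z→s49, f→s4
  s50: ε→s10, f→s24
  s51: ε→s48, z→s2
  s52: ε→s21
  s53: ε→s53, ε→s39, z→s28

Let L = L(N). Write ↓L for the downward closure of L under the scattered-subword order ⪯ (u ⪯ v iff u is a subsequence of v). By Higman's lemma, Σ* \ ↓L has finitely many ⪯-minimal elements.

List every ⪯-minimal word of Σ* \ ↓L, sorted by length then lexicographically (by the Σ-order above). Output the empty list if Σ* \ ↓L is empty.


Antichain: [zfzzz, zzffzf, fffzff].

|Q|=54, |F|=31, |δ|=119 (33 ε).
min D↑ (28 st, q0=0, F={21}): 0:z→1,f→2 1:z→3,f→4 2:z→5,f→6 3:z→3,f→7 4:z→8,f→9 5:z→3,f→9 6:z→10,f→11 7:z→12,f→13 8:z→14,f→12 9:z→15,f→16 10:z→17,f→16 11:z→18,f→11 12:z→14,f→19 13:z→20,f→13 14:z→21,f→14 15:z→14,f→22 16:z→23,f→16 17:z→17,f→24 18:z→18,f→25 19:z→26,f→19 20:z→26,f→21 21:z→21,f→21 22:z→27,f→19 23:z→27,f→20 24:z→23,f→13 25:z→20,f→21 26:z→21,f→21 27:z→21,f→26 [Hopcroft].
'zfzzz': |S_i|=[40, 35, 27, 20, 8, 2] end={s28,s8} ∉↓L; 5/5 del acc.
'zzffzf': |S_i|=[40, 35, 29, 19, 11, 8, 2] end={s28,s3} — reject; 6/6 single-dels accept.
'fffzff': |S_i|=[40, 38, 30, 21, 14, 9, 2] end={s28,s3} — reject; 6/6 del acc.
3 obstructions.


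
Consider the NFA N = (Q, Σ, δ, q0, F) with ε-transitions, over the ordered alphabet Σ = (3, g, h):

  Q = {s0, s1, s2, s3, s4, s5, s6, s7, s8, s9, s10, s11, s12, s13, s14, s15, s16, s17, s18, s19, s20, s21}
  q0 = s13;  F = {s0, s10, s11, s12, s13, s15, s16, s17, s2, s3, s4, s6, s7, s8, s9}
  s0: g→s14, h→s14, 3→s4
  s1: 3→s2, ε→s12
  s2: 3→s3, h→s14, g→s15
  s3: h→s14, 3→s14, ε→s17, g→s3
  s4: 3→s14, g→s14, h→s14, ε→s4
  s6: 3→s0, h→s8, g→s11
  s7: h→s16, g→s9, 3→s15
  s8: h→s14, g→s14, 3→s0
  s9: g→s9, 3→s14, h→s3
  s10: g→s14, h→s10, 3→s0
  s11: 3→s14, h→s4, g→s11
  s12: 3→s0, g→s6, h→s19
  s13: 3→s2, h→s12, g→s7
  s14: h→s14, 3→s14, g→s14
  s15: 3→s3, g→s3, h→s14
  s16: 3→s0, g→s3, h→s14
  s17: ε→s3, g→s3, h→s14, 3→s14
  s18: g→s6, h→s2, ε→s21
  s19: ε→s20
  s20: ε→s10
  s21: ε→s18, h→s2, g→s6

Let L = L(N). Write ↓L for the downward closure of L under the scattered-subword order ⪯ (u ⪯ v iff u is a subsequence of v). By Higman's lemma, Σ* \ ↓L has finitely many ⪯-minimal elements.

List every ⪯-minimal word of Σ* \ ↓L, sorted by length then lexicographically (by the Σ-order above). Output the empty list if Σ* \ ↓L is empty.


A = [3h, 333, gg3, ghh, h3g, hhg].

|Q|=22, |F|=15, |δ|=61 (8 ε).
min D↑ (15 st, q0=0, F={6}): 0:3→1,g→2,h→3 1:3→4,g→5,h→6 2:3→5,g→7,h→8 3:3→9,g→10,h→11 4:3→6,g→4,h→6 5:3→4,g→4,h→6 6:3→6,g→6,h→6 7:3→6,g→7,h→4 8:3→9,g→4,h→6 9:3→12,g→6,h→6 10:3→9,g→13,h→14 11:3→9,g→6,h→11 12:3→6,g→6,h→6 13:3→6,g→13,h→12 14:3→9,g→6,h→6.
'3h': |S_i|=[18, 7, 1] end={s14} ∉↓L; 2/2 single-dels accept.
'333': N↓-sim [18, 7, 4, 1] end={s14} ∉↓L; 3/3 deletions ∈↓L.
'gg3': run [18, 12, 6, 1] end={s14} — reject; 3/3 deletions ∈↓L.
'ghh': N↓-sim [18, 12, 7, 1] end={s14} rej; 3/3 del acc.
'h3g': run [18, 13, 3, 1] end={s14} ∉↓L; 3/3 del acc.
'hhg': |S_i|=[18, 13, 7, 1] end={s14} — reject; 3/3 single-dels accept.
6 words, ⪯-incomp.


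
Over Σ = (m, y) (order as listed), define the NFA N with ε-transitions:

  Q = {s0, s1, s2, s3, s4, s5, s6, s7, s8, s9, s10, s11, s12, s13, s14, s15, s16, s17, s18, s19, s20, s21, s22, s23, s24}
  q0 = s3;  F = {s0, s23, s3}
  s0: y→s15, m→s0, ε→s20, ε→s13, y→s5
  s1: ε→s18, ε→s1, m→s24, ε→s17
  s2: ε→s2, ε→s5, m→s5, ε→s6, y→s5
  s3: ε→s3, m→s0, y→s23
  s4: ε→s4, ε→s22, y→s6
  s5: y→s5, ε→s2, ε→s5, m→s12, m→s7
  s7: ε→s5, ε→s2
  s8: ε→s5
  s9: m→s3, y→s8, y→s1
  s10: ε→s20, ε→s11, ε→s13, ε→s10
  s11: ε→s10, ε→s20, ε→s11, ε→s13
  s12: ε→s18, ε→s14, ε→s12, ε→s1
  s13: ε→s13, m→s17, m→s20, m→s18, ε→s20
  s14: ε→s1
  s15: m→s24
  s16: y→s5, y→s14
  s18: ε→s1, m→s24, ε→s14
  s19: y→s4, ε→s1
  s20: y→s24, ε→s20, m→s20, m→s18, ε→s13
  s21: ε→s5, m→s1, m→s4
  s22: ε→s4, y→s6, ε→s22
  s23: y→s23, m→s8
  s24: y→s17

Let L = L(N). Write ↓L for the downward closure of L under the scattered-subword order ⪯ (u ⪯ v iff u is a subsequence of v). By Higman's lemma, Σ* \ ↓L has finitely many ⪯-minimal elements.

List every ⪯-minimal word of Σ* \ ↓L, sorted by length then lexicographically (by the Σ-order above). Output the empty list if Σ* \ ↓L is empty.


|Q|=25, |F|=3, |δ|=71 (39 ε).
min D↑ (4 st, q0=0, F={3}): 0:m→1,y→2 1:m→1,y→3 2:m→3,y→2 3:m→3,y→3 [Hopcroft].
'my': |S_i|=[17, 15, 11] end={s1,s12,s14,s15,s17,s18,s2,s24,s5,s6,s7} ∉↓L; 2/2 del acc.
'ym': run [17, 13, 11] end={s1,s12,s14,s17,s18,s2,s24,s5,s6,s7,s8} — reject; 2/2 single-dels accept.
2 words, ⪯-incomp.

min(Σ*\↓L) = [my, ym].


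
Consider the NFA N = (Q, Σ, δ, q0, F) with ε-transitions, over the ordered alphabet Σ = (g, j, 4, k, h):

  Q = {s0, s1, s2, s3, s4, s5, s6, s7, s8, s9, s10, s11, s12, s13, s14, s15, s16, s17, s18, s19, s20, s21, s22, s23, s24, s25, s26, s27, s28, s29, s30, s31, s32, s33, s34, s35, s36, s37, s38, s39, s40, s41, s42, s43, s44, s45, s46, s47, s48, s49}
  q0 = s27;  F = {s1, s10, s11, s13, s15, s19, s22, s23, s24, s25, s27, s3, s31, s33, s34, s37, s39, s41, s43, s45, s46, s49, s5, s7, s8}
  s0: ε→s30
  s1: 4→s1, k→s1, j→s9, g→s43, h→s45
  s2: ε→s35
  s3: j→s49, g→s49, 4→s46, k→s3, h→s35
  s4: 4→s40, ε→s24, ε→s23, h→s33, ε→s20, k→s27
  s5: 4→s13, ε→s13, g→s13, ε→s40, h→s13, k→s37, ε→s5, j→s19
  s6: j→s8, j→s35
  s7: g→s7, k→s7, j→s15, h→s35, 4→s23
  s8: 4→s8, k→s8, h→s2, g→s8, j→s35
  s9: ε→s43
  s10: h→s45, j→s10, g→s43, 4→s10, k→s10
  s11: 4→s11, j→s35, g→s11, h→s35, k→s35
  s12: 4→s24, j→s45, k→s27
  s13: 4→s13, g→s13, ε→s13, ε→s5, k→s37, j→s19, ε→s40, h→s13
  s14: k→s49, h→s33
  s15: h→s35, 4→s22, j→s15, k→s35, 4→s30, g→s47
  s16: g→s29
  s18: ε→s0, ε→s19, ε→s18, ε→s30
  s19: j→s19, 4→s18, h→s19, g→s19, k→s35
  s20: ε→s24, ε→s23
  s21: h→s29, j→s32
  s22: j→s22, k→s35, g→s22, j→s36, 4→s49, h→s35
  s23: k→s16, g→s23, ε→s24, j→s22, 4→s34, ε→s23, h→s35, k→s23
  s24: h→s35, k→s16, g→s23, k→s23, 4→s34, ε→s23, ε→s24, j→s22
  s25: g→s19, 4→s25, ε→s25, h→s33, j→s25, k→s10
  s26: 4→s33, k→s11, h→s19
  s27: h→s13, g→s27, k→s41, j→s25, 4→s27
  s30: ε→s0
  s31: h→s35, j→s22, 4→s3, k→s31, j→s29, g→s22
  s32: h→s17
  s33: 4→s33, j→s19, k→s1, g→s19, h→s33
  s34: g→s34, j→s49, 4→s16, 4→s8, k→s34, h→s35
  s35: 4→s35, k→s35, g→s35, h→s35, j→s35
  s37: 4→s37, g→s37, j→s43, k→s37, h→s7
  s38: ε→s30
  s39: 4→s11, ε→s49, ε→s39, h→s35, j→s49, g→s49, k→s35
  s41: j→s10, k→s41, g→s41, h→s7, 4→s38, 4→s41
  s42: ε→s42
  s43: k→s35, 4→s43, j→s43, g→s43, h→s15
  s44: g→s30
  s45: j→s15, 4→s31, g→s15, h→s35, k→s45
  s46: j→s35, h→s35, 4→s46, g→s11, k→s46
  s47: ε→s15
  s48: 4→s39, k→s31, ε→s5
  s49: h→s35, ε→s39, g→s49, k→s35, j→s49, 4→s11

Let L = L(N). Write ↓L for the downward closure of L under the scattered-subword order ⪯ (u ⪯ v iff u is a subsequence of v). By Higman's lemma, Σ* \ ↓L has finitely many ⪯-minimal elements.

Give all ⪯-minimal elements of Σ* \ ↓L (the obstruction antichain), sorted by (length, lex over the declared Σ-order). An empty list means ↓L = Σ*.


|Q|=50, |F|=25, |δ|=188 (31 ε).
min D↑ (23 st, q0=0, F={9}): 0:g→0,j→1,4→0,k→2,h→3 1:g→4,j→1,4→1,k→5,h→6 2:g→2,j→5,4→2,k→2,h→7 3:g→3,j→4,4→3,k→8,h→3 4:g→4,j→4,4→4,k→9,h→4 5:g→10,j→5,4→5,k→5,h→11 6:g→4,j→4,4→6,k→12,h→6 7:g→7,j→13,4→14,k→7,h→9 8:g→8,j→10,4→8,k→8,h→7 9:g→9,j→9,4→9,k→9,h→9 10:g→10,j→10,4→10,k→9,h→13 11:g→13,j→13,4→15,k→11,h→9 12:g→10,j→10,4→12,k→12,h→11 13:g→13,j→13,4→16,k→9,h→9 14:g→14,j→16,4→17,k→14,h→9 15:g→16,j→16,4→18,k→15,h→9 16:g→16,j→16,4→19,k→9,h→9 17:g→17,j→19,4→20,k→17,h→9 18:g→19,j→19,4→21,k→18,h→9 19:g→19,j→19,4→22,k→9,h→9 20:g→20,j→9,4→20,k→20,h→9 21:g→22,j→9,4→21,k→21,h→9 22:g→22,j→9,4→22,k→9,h→9 [Hopcroft].
'jgk': |S_i|=[37, 23, 13, 1] end={s35} ∉↓L; 3/3 del acc.
'khh': |S_i|=[37, 29, 22, 2] end={s2,s35} ∉↓L; 3/3 deletions ∈↓L.
'hjk': run [37, 32, 15, 1] end={s35} — reject; 3/3 single-dels accept.
'kh444j': N↓-sim [37, 29, 22, 18, 11, 7, 1] end={s35} ∉↓L; 6/6 single-dels accept.
4 minimals (antichain).

Antichain: [jgk, khh, hjk, kh444j].


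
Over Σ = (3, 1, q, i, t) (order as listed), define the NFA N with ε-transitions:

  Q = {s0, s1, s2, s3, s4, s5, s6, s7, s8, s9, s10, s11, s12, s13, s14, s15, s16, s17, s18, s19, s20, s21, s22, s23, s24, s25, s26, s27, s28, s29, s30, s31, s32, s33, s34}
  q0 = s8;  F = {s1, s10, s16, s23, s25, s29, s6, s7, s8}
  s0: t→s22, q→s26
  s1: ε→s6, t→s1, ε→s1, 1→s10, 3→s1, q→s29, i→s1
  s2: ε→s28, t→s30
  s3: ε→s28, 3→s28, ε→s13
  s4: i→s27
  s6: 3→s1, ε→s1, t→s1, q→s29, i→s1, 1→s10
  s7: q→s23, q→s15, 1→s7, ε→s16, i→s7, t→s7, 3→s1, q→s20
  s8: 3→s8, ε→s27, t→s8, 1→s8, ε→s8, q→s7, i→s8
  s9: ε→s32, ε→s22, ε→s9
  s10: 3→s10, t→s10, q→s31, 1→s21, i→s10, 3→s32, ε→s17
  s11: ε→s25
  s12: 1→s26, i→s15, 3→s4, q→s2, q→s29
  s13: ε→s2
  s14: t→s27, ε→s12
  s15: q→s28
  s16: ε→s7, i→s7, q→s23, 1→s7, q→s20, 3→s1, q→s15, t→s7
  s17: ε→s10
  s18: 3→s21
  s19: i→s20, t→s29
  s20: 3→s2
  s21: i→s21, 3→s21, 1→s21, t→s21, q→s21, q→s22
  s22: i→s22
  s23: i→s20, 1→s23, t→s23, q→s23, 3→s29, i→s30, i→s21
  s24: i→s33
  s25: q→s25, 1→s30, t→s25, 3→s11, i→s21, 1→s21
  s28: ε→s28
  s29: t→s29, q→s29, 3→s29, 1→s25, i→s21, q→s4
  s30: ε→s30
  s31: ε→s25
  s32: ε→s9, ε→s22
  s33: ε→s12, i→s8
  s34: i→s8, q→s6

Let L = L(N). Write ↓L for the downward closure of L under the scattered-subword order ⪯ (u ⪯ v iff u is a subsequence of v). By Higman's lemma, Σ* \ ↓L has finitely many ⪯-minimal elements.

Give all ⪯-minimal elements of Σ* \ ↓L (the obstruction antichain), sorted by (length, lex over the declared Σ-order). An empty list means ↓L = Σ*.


|Q|=35, |F|=9, |δ|=105 (24 ε).
min D↑ (8 st, q0=0, F={6}): 0:3→0,1→0,q→1,i→0,t→0 1:3→2,1→1,q→3,i→1,t→1 2:3→2,1→4,q→5,i→2,t→2 3:3→5,1→3,q→3,i→6,t→3 4:3→4,1→6,q→7,i→4,t→4 5:3→5,1→7,q→5,i→6,t→5 6:3→6,1→6,q→6,i→6,t→6 7:3→7,1→6,q→7,i→6,t→7.
'qqi': run [23, 22, 14, 7] end={s2,s20,s21,s22,s27,s28,s30} rej; 3/3 del acc.
'q311': N↓-sim [23, 22, 17, 10, 3] end={s21,s22,s30} ∉↓L; 4/4 deletions ∈↓L.
2 words, ⪯-incomp.

A = [qqi, q311].


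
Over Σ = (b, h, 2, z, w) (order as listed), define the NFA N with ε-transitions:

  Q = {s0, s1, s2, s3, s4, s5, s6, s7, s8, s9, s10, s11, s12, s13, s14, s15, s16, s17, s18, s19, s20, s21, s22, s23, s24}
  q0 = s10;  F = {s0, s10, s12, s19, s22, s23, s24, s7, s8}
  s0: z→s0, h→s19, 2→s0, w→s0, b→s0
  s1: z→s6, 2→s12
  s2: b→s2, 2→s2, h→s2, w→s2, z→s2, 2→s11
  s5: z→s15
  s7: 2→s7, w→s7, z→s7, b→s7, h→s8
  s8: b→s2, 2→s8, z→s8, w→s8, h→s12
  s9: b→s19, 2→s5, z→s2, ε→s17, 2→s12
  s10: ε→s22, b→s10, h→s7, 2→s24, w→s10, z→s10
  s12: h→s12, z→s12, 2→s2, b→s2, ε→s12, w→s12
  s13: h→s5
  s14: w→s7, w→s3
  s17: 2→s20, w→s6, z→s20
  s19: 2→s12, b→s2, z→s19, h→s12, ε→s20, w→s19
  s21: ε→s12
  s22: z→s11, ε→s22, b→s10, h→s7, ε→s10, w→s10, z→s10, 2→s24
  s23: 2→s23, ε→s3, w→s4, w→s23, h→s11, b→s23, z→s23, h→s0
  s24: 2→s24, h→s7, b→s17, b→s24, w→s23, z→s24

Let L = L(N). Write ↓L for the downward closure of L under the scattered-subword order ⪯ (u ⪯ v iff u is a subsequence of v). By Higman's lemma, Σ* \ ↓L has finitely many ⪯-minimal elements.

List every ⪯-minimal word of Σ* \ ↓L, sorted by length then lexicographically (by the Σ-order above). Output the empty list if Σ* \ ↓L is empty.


min(Σ*\↓L) = [hhb, hhh2, 2whh22].

|Q|=25, |F|=9, |δ|=76 (8 ε).
min D↑ (9 st, q0=0, F={5}): 0:b→0,h→1,2→2,z→0,w→0 1:b→1,h→3,2→1,z→1,w→1 2:b→2,h→1,2→2,z→2,w→4 3:b→5,h→6,2→3,z→3,w→3 4:b→4,h→7,2→4,z→4,w→4 5:b→5,h→5,2→5,z→5,w→5 6:b→5,h→6,2→5,z→6,w→6 7:b→7,h→8,2→7,z→7,w→7 8:b→5,h→6,2→6,z→8,w→8 [Hopcroft].
'hhb': |S_i|=[16, 8, 6, 2] end={s11,s2} rej; 3/3 single-dels accept.
'hhh2': N↓-sim [16, 8, 6, 3, 2] end={s11,s2} rej; 4/4 del acc.
'2whh22': N↓-sim [16, 14, 12, 7, 5, 3, 2] end={s11,s2} — reject; 6/6 deletions ∈↓L.
3 obstructions.
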